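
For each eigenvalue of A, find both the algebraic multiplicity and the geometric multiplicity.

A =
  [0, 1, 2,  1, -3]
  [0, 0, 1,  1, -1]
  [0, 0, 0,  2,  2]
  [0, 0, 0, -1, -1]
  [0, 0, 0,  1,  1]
λ = 0: alg = 5, geom = 2

Step 1 — factor the characteristic polynomial to read off the algebraic multiplicities:
  χ_A(x) = x^5

Step 2 — compute geometric multiplicities via the rank-nullity identity g(λ) = n − rank(A − λI):
  rank(A − (0)·I) = 3, so dim ker(A − (0)·I) = n − 3 = 2

Summary:
  λ = 0: algebraic multiplicity = 5, geometric multiplicity = 2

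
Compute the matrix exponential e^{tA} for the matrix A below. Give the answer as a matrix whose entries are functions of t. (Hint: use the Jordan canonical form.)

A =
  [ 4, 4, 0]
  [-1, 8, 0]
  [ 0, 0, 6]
e^{tA} =
  [-2*t*exp(6*t) + exp(6*t), 4*t*exp(6*t), 0]
  [-t*exp(6*t), 2*t*exp(6*t) + exp(6*t), 0]
  [0, 0, exp(6*t)]

Strategy: write A = P · J · P⁻¹ where J is a Jordan canonical form, so e^{tA} = P · e^{tJ} · P⁻¹, and e^{tJ} can be computed block-by-block.

A has Jordan form
J =
  [6, 1, 0]
  [0, 6, 0]
  [0, 0, 6]
(up to reordering of blocks).

Per-block formulas:
  For a 2×2 Jordan block J_2(6): exp(t · J_2(6)) = e^(6t)·(I + t·N), where N is the 2×2 nilpotent shift.
  For a 1×1 block at λ = 6: exp(t · [6]) = [e^(6t)].

After assembling e^{tJ} and conjugating by P, we get:

e^{tA} =
  [-2*t*exp(6*t) + exp(6*t), 4*t*exp(6*t), 0]
  [-t*exp(6*t), 2*t*exp(6*t) + exp(6*t), 0]
  [0, 0, exp(6*t)]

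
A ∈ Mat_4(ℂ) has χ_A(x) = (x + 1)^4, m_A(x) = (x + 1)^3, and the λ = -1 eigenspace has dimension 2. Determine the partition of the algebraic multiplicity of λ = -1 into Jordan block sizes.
Block sizes for λ = -1: [3, 1]

Step 1 — from the characteristic polynomial, algebraic multiplicity of λ = -1 is 4. From dim ker(A − (-1)·I) = 2, there are exactly 2 Jordan blocks for λ = -1.
Step 2 — from the minimal polynomial, the factor (x + 1)^3 tells us the largest block for λ = -1 has size 3.
Step 3 — with total size 4, 2 blocks, and largest block 3, the block sizes (in nonincreasing order) are [3, 1].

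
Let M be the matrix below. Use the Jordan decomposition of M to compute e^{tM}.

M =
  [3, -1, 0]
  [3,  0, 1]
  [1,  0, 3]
e^{tM} =
  [-t^2*exp(2*t) + t*exp(2*t) + exp(2*t), t^2*exp(2*t)/2 - t*exp(2*t), -t^2*exp(2*t)/2]
  [-t^2*exp(2*t) + 3*t*exp(2*t), t^2*exp(2*t)/2 - 2*t*exp(2*t) + exp(2*t), -t^2*exp(2*t)/2 + t*exp(2*t)]
  [t^2*exp(2*t) + t*exp(2*t), -t^2*exp(2*t)/2, t^2*exp(2*t)/2 + t*exp(2*t) + exp(2*t)]

Strategy: write M = P · J · P⁻¹ where J is a Jordan canonical form, so e^{tM} = P · e^{tJ} · P⁻¹, and e^{tJ} can be computed block-by-block.

M has Jordan form
J =
  [2, 1, 0]
  [0, 2, 1]
  [0, 0, 2]
(up to reordering of blocks).

Per-block formulas:
  For a 3×3 Jordan block J_3(2): exp(t · J_3(2)) = e^(2t)·(I + t·N + (t^2/2)·N^2), where N is the 3×3 nilpotent shift.

After assembling e^{tJ} and conjugating by P, we get:

e^{tM} =
  [-t^2*exp(2*t) + t*exp(2*t) + exp(2*t), t^2*exp(2*t)/2 - t*exp(2*t), -t^2*exp(2*t)/2]
  [-t^2*exp(2*t) + 3*t*exp(2*t), t^2*exp(2*t)/2 - 2*t*exp(2*t) + exp(2*t), -t^2*exp(2*t)/2 + t*exp(2*t)]
  [t^2*exp(2*t) + t*exp(2*t), -t^2*exp(2*t)/2, t^2*exp(2*t)/2 + t*exp(2*t) + exp(2*t)]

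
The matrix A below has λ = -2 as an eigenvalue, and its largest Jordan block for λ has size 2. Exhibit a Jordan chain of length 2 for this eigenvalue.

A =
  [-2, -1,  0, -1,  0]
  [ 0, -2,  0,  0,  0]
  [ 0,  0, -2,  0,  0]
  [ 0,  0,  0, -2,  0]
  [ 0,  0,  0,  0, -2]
A Jordan chain for λ = -2 of length 2:
v_1 = (-1, 0, 0, 0, 0)ᵀ
v_2 = (0, 1, 0, 0, 0)ᵀ

Let N = A − (-2)·I. We want v_2 with N^2 v_2 = 0 but N^1 v_2 ≠ 0; then v_{j-1} := N · v_j for j = 2, …, 2.

Pick v_2 = (0, 1, 0, 0, 0)ᵀ.
Then v_1 = N · v_2 = (-1, 0, 0, 0, 0)ᵀ.

Sanity check: (A − (-2)·I) v_1 = (0, 0, 0, 0, 0)ᵀ = 0. ✓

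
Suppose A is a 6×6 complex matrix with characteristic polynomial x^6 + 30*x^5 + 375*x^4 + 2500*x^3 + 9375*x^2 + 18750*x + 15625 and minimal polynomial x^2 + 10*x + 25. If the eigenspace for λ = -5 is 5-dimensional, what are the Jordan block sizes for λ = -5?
Block sizes for λ = -5: [2, 1, 1, 1, 1]

Step 1 — from the characteristic polynomial, algebraic multiplicity of λ = -5 is 6. From dim ker(A − (-5)·I) = 5, there are exactly 5 Jordan blocks for λ = -5.
Step 2 — from the minimal polynomial, the factor (x + 5)^2 tells us the largest block for λ = -5 has size 2.
Step 3 — with total size 6, 5 blocks, and largest block 2, the block sizes (in nonincreasing order) are [2, 1, 1, 1, 1].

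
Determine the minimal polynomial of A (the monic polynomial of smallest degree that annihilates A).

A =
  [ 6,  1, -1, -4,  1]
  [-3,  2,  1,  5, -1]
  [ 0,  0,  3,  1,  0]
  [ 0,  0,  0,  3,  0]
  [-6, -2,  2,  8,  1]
x^2 - 6*x + 9

The characteristic polynomial is χ_A(x) = (x - 3)^5, so the eigenvalues are known. The minimal polynomial is
  m_A(x) = Π_λ (x − λ)^{k_λ}
where k_λ is the size of the *largest* Jordan block for λ (equivalently, the smallest k with (A − λI)^k v = 0 for every generalised eigenvector v of λ).

  λ = 3: largest Jordan block has size 2, contributing (x − 3)^2

So m_A(x) = (x - 3)^2 = x^2 - 6*x + 9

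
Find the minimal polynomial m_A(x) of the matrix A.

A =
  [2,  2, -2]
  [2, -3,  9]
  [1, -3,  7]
x^3 - 6*x^2 + 12*x - 8

The characteristic polynomial is χ_A(x) = (x - 2)^3, so the eigenvalues are known. The minimal polynomial is
  m_A(x) = Π_λ (x − λ)^{k_λ}
where k_λ is the size of the *largest* Jordan block for λ (equivalently, the smallest k with (A − λI)^k v = 0 for every generalised eigenvector v of λ).

  λ = 2: largest Jordan block has size 3, contributing (x − 2)^3

So m_A(x) = (x - 2)^3 = x^3 - 6*x^2 + 12*x - 8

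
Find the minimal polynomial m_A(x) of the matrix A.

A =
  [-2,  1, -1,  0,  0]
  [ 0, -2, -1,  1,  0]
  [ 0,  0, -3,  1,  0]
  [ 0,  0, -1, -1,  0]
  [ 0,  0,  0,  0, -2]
x^2 + 4*x + 4

The characteristic polynomial is χ_A(x) = (x + 2)^5, so the eigenvalues are known. The minimal polynomial is
  m_A(x) = Π_λ (x − λ)^{k_λ}
where k_λ is the size of the *largest* Jordan block for λ (equivalently, the smallest k with (A − λI)^k v = 0 for every generalised eigenvector v of λ).

  λ = -2: largest Jordan block has size 2, contributing (x + 2)^2

So m_A(x) = (x + 2)^2 = x^2 + 4*x + 4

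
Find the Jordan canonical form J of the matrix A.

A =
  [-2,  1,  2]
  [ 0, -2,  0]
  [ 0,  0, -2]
J_2(-2) ⊕ J_1(-2)

The characteristic polynomial is
  det(x·I − A) = x^3 + 6*x^2 + 12*x + 8 = (x + 2)^3

Eigenvalues and multiplicities (the geometric multiplicity of λ is n − rank(A − λI), which equals the number of Jordan blocks for λ):
  λ = -2: algebraic multiplicity = 3, geometric multiplicity = 2

Determining the block sizes for each eigenvalue:
  λ = -2: 2 blocks summing to 3 forces exactly one block of size 2 and the rest size 1 → block sizes [2, 1]

Assembling the blocks gives a Jordan form
J =
  [-2,  1,  0]
  [ 0, -2,  0]
  [ 0,  0, -2]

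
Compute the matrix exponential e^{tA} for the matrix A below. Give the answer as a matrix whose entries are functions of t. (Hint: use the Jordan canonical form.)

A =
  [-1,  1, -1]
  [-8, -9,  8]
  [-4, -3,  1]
e^{tA} =
  [2*t*exp(-3*t) + exp(-3*t), -t^2*exp(-3*t)/2 + t*exp(-3*t), t^2*exp(-3*t) - t*exp(-3*t)]
  [-8*t*exp(-3*t), 2*t^2*exp(-3*t) - 6*t*exp(-3*t) + exp(-3*t), -4*t^2*exp(-3*t) + 8*t*exp(-3*t)]
  [-4*t*exp(-3*t), t^2*exp(-3*t) - 3*t*exp(-3*t), -2*t^2*exp(-3*t) + 4*t*exp(-3*t) + exp(-3*t)]

Strategy: write A = P · J · P⁻¹ where J is a Jordan canonical form, so e^{tA} = P · e^{tJ} · P⁻¹, and e^{tJ} can be computed block-by-block.

A has Jordan form
J =
  [-3,  1,  0]
  [ 0, -3,  1]
  [ 0,  0, -3]
(up to reordering of blocks).

Per-block formulas:
  For a 3×3 Jordan block J_3(-3): exp(t · J_3(-3)) = e^(-3t)·(I + t·N + (t^2/2)·N^2), where N is the 3×3 nilpotent shift.

After assembling e^{tJ} and conjugating by P, we get:

e^{tA} =
  [2*t*exp(-3*t) + exp(-3*t), -t^2*exp(-3*t)/2 + t*exp(-3*t), t^2*exp(-3*t) - t*exp(-3*t)]
  [-8*t*exp(-3*t), 2*t^2*exp(-3*t) - 6*t*exp(-3*t) + exp(-3*t), -4*t^2*exp(-3*t) + 8*t*exp(-3*t)]
  [-4*t*exp(-3*t), t^2*exp(-3*t) - 3*t*exp(-3*t), -2*t^2*exp(-3*t) + 4*t*exp(-3*t) + exp(-3*t)]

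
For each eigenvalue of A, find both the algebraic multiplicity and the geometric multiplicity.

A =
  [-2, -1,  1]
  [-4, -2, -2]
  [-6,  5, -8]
λ = -4: alg = 3, geom = 1

Step 1 — factor the characteristic polynomial to read off the algebraic multiplicities:
  χ_A(x) = (x + 4)^3

Step 2 — compute geometric multiplicities via the rank-nullity identity g(λ) = n − rank(A − λI):
  rank(A − (-4)·I) = 2, so dim ker(A − (-4)·I) = n − 2 = 1

Summary:
  λ = -4: algebraic multiplicity = 3, geometric multiplicity = 1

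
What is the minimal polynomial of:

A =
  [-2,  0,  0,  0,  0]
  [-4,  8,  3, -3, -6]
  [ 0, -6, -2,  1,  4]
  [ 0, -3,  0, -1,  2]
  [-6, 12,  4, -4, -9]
x^4 + 5*x^3 + 9*x^2 + 7*x + 2

The characteristic polynomial is χ_A(x) = (x + 1)^4*(x + 2), so the eigenvalues are known. The minimal polynomial is
  m_A(x) = Π_λ (x − λ)^{k_λ}
where k_λ is the size of the *largest* Jordan block for λ (equivalently, the smallest k with (A − λI)^k v = 0 for every generalised eigenvector v of λ).

  λ = -2: largest Jordan block has size 1, contributing (x + 2)
  λ = -1: largest Jordan block has size 3, contributing (x + 1)^3

So m_A(x) = (x + 1)^3*(x + 2) = x^4 + 5*x^3 + 9*x^2 + 7*x + 2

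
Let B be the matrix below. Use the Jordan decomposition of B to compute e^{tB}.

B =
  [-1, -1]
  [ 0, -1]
e^{tB} =
  [exp(-t), -t*exp(-t)]
  [0, exp(-t)]

Strategy: write B = P · J · P⁻¹ where J is a Jordan canonical form, so e^{tB} = P · e^{tJ} · P⁻¹, and e^{tJ} can be computed block-by-block.

B has Jordan form
J =
  [-1,  1]
  [ 0, -1]
(up to reordering of blocks).

Per-block formulas:
  For a 2×2 Jordan block J_2(-1): exp(t · J_2(-1)) = e^(-1t)·(I + t·N), where N is the 2×2 nilpotent shift.

After assembling e^{tJ} and conjugating by P, we get:

e^{tB} =
  [exp(-t), -t*exp(-t)]
  [0, exp(-t)]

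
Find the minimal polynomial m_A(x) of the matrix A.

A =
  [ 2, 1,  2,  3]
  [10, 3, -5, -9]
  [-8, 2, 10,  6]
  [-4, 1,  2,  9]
x^3 - 18*x^2 + 108*x - 216

The characteristic polynomial is χ_A(x) = (x - 6)^4, so the eigenvalues are known. The minimal polynomial is
  m_A(x) = Π_λ (x − λ)^{k_λ}
where k_λ is the size of the *largest* Jordan block for λ (equivalently, the smallest k with (A − λI)^k v = 0 for every generalised eigenvector v of λ).

  λ = 6: largest Jordan block has size 3, contributing (x − 6)^3

So m_A(x) = (x - 6)^3 = x^3 - 18*x^2 + 108*x - 216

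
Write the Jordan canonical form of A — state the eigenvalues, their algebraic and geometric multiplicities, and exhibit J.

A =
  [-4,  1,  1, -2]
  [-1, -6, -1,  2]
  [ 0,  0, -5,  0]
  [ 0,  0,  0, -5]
J_2(-5) ⊕ J_1(-5) ⊕ J_1(-5)

The characteristic polynomial is
  det(x·I − A) = x^4 + 20*x^3 + 150*x^2 + 500*x + 625 = (x + 5)^4

Eigenvalues and multiplicities (the geometric multiplicity of λ is n − rank(A − λI), which equals the number of Jordan blocks for λ):
  λ = -5: algebraic multiplicity = 4, geometric multiplicity = 3

Determining the block sizes for each eigenvalue:
  λ = -5: 3 blocks summing to 4 forces exactly one block of size 2 and the rest size 1 → block sizes [2, 1, 1]

Assembling the blocks gives a Jordan form
J =
  [-5,  1,  0,  0]
  [ 0, -5,  0,  0]
  [ 0,  0, -5,  0]
  [ 0,  0,  0, -5]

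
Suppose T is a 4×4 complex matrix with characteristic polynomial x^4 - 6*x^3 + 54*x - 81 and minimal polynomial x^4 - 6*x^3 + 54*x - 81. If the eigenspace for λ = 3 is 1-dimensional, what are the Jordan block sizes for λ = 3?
Block sizes for λ = 3: [3]

Step 1 — from the characteristic polynomial, algebraic multiplicity of λ = 3 is 3. From dim ker(T − (3)·I) = 1, there are exactly 1 Jordan blocks for λ = 3.
Step 2 — from the minimal polynomial, the factor (x − 3)^3 tells us the largest block for λ = 3 has size 3.
Step 3 — with total size 3, 1 blocks, and largest block 3, the block sizes (in nonincreasing order) are [3].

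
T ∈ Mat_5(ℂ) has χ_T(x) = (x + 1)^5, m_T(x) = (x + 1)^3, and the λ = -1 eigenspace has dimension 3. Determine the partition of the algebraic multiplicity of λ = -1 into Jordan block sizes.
Block sizes for λ = -1: [3, 1, 1]

Step 1 — from the characteristic polynomial, algebraic multiplicity of λ = -1 is 5. From dim ker(T − (-1)·I) = 3, there are exactly 3 Jordan blocks for λ = -1.
Step 2 — from the minimal polynomial, the factor (x + 1)^3 tells us the largest block for λ = -1 has size 3.
Step 3 — with total size 5, 3 blocks, and largest block 3, the block sizes (in nonincreasing order) are [3, 1, 1].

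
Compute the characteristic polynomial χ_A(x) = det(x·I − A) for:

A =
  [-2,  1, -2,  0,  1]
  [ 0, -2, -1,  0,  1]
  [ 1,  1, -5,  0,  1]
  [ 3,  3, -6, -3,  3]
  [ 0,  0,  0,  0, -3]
x^5 + 15*x^4 + 90*x^3 + 270*x^2 + 405*x + 243

Expanding det(x·I − A) (e.g. by cofactor expansion or by noting that A is similar to its Jordan form J, which has the same characteristic polynomial as A) gives
  χ_A(x) = x^5 + 15*x^4 + 90*x^3 + 270*x^2 + 405*x + 243
which factors as (x + 3)^5. The eigenvalues (with algebraic multiplicities) are λ = -3 with multiplicity 5.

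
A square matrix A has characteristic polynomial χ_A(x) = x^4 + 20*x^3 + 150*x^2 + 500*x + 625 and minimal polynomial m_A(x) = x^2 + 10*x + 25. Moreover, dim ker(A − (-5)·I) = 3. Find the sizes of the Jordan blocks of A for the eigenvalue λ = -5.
Block sizes for λ = -5: [2, 1, 1]

Step 1 — from the characteristic polynomial, algebraic multiplicity of λ = -5 is 4. From dim ker(A − (-5)·I) = 3, there are exactly 3 Jordan blocks for λ = -5.
Step 2 — from the minimal polynomial, the factor (x + 5)^2 tells us the largest block for λ = -5 has size 2.
Step 3 — with total size 4, 3 blocks, and largest block 2, the block sizes (in nonincreasing order) are [2, 1, 1].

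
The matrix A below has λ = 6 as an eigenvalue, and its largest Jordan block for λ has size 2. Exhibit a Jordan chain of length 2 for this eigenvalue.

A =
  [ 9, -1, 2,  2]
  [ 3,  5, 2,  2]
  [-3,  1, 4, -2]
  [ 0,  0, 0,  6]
A Jordan chain for λ = 6 of length 2:
v_1 = (3, 3, -3, 0)ᵀ
v_2 = (1, 0, 0, 0)ᵀ

Let N = A − (6)·I. We want v_2 with N^2 v_2 = 0 but N^1 v_2 ≠ 0; then v_{j-1} := N · v_j for j = 2, …, 2.

Pick v_2 = (1, 0, 0, 0)ᵀ.
Then v_1 = N · v_2 = (3, 3, -3, 0)ᵀ.

Sanity check: (A − (6)·I) v_1 = (0, 0, 0, 0)ᵀ = 0. ✓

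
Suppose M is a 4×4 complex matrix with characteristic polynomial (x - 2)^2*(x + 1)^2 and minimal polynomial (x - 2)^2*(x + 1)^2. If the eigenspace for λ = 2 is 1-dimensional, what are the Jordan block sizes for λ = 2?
Block sizes for λ = 2: [2]

Step 1 — from the characteristic polynomial, algebraic multiplicity of λ = 2 is 2. From dim ker(M − (2)·I) = 1, there are exactly 1 Jordan blocks for λ = 2.
Step 2 — from the minimal polynomial, the factor (x − 2)^2 tells us the largest block for λ = 2 has size 2.
Step 3 — with total size 2, 1 blocks, and largest block 2, the block sizes (in nonincreasing order) are [2].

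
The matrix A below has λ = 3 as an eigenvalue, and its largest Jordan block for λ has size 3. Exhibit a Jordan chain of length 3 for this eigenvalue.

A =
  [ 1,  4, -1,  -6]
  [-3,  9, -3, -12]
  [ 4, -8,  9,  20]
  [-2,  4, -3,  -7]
A Jordan chain for λ = 3 of length 3:
v_1 = (2, 3, -4, 2)ᵀ
v_2 = (-1, -3, 6, -3)ᵀ
v_3 = (0, 0, 1, 0)ᵀ

Let N = A − (3)·I. We want v_3 with N^3 v_3 = 0 but N^2 v_3 ≠ 0; then v_{j-1} := N · v_j for j = 3, …, 2.

Pick v_3 = (0, 0, 1, 0)ᵀ.
Then v_2 = N · v_3 = (-1, -3, 6, -3)ᵀ.
Then v_1 = N · v_2 = (2, 3, -4, 2)ᵀ.

Sanity check: (A − (3)·I) v_1 = (0, 0, 0, 0)ᵀ = 0. ✓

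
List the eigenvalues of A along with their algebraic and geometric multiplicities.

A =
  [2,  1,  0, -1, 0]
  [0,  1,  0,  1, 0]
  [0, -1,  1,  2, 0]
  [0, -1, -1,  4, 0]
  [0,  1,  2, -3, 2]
λ = 2: alg = 5, geom = 3

Step 1 — factor the characteristic polynomial to read off the algebraic multiplicities:
  χ_A(x) = (x - 2)^5

Step 2 — compute geometric multiplicities via the rank-nullity identity g(λ) = n − rank(A − λI):
  rank(A − (2)·I) = 2, so dim ker(A − (2)·I) = n − 2 = 3

Summary:
  λ = 2: algebraic multiplicity = 5, geometric multiplicity = 3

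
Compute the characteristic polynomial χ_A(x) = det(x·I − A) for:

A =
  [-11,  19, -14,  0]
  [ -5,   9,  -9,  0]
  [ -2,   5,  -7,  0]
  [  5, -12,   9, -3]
x^4 + 12*x^3 + 54*x^2 + 108*x + 81

Expanding det(x·I − A) (e.g. by cofactor expansion or by noting that A is similar to its Jordan form J, which has the same characteristic polynomial as A) gives
  χ_A(x) = x^4 + 12*x^3 + 54*x^2 + 108*x + 81
which factors as (x + 3)^4. The eigenvalues (with algebraic multiplicities) are λ = -3 with multiplicity 4.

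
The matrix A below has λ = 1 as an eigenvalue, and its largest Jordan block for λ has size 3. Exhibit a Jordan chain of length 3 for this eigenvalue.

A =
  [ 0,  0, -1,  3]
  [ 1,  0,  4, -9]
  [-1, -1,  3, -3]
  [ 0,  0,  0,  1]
A Jordan chain for λ = 1 of length 3:
v_1 = (2, -6, -2, 0)ᵀ
v_2 = (-1, 1, -1, 0)ᵀ
v_3 = (1, 0, 0, 0)ᵀ

Let N = A − (1)·I. We want v_3 with N^3 v_3 = 0 but N^2 v_3 ≠ 0; then v_{j-1} := N · v_j for j = 3, …, 2.

Pick v_3 = (1, 0, 0, 0)ᵀ.
Then v_2 = N · v_3 = (-1, 1, -1, 0)ᵀ.
Then v_1 = N · v_2 = (2, -6, -2, 0)ᵀ.

Sanity check: (A − (1)·I) v_1 = (0, 0, 0, 0)ᵀ = 0. ✓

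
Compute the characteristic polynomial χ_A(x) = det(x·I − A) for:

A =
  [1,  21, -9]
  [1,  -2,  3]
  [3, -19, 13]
x^3 - 12*x^2 + 48*x - 64

Expanding det(x·I − A) (e.g. by cofactor expansion or by noting that A is similar to its Jordan form J, which has the same characteristic polynomial as A) gives
  χ_A(x) = x^3 - 12*x^2 + 48*x - 64
which factors as (x - 4)^3. The eigenvalues (with algebraic multiplicities) are λ = 4 with multiplicity 3.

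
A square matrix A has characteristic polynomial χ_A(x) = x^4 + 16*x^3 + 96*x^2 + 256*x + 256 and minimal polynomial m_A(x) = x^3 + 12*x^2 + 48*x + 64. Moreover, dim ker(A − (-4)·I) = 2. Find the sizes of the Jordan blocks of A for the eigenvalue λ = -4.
Block sizes for λ = -4: [3, 1]

Step 1 — from the characteristic polynomial, algebraic multiplicity of λ = -4 is 4. From dim ker(A − (-4)·I) = 2, there are exactly 2 Jordan blocks for λ = -4.
Step 2 — from the minimal polynomial, the factor (x + 4)^3 tells us the largest block for λ = -4 has size 3.
Step 3 — with total size 4, 2 blocks, and largest block 3, the block sizes (in nonincreasing order) are [3, 1].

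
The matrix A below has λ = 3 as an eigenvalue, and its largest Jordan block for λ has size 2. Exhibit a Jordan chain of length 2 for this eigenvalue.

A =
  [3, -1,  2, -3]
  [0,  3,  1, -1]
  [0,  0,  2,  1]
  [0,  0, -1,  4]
A Jordan chain for λ = 3 of length 2:
v_1 = (-1, 0, 0, 0)ᵀ
v_2 = (0, 1, 0, 0)ᵀ

Let N = A − (3)·I. We want v_2 with N^2 v_2 = 0 but N^1 v_2 ≠ 0; then v_{j-1} := N · v_j for j = 2, …, 2.

Pick v_2 = (0, 1, 0, 0)ᵀ.
Then v_1 = N · v_2 = (-1, 0, 0, 0)ᵀ.

Sanity check: (A − (3)·I) v_1 = (0, 0, 0, 0)ᵀ = 0. ✓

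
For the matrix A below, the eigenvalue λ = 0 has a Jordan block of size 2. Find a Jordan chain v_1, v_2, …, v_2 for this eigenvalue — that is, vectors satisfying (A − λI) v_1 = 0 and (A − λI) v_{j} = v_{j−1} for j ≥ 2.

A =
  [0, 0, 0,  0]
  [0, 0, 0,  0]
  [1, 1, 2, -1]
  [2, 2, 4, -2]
A Jordan chain for λ = 0 of length 2:
v_1 = (0, 0, 1, 2)ᵀ
v_2 = (1, 0, 0, 0)ᵀ

Let N = A − (0)·I. We want v_2 with N^2 v_2 = 0 but N^1 v_2 ≠ 0; then v_{j-1} := N · v_j for j = 2, …, 2.

Pick v_2 = (1, 0, 0, 0)ᵀ.
Then v_1 = N · v_2 = (0, 0, 1, 2)ᵀ.

Sanity check: (A − (0)·I) v_1 = (0, 0, 0, 0)ᵀ = 0. ✓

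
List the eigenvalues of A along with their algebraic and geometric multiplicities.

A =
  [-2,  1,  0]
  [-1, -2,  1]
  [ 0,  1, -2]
λ = -2: alg = 3, geom = 1

Step 1 — factor the characteristic polynomial to read off the algebraic multiplicities:
  χ_A(x) = (x + 2)^3

Step 2 — compute geometric multiplicities via the rank-nullity identity g(λ) = n − rank(A − λI):
  rank(A − (-2)·I) = 2, so dim ker(A − (-2)·I) = n − 2 = 1

Summary:
  λ = -2: algebraic multiplicity = 3, geometric multiplicity = 1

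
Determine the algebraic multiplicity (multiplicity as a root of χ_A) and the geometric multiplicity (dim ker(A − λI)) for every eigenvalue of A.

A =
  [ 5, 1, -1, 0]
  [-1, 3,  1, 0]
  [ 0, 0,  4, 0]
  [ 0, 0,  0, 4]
λ = 4: alg = 4, geom = 3

Step 1 — factor the characteristic polynomial to read off the algebraic multiplicities:
  χ_A(x) = (x - 4)^4

Step 2 — compute geometric multiplicities via the rank-nullity identity g(λ) = n − rank(A − λI):
  rank(A − (4)·I) = 1, so dim ker(A − (4)·I) = n − 1 = 3

Summary:
  λ = 4: algebraic multiplicity = 4, geometric multiplicity = 3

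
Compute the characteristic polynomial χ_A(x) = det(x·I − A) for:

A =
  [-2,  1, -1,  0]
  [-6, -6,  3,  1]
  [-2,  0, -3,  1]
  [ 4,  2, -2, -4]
x^4 + 15*x^3 + 84*x^2 + 208*x + 192

Expanding det(x·I − A) (e.g. by cofactor expansion or by noting that A is similar to its Jordan form J, which has the same characteristic polynomial as A) gives
  χ_A(x) = x^4 + 15*x^3 + 84*x^2 + 208*x + 192
which factors as (x + 3)*(x + 4)^3. The eigenvalues (with algebraic multiplicities) are λ = -4 with multiplicity 3, λ = -3 with multiplicity 1.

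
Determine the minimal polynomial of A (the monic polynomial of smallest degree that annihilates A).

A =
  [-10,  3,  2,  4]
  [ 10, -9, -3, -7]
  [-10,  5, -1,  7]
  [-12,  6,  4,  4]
x^3 + 12*x^2 + 48*x + 64

The characteristic polynomial is χ_A(x) = (x + 4)^4, so the eigenvalues are known. The minimal polynomial is
  m_A(x) = Π_λ (x − λ)^{k_λ}
where k_λ is the size of the *largest* Jordan block for λ (equivalently, the smallest k with (A − λI)^k v = 0 for every generalised eigenvector v of λ).

  λ = -4: largest Jordan block has size 3, contributing (x + 4)^3

So m_A(x) = (x + 4)^3 = x^3 + 12*x^2 + 48*x + 64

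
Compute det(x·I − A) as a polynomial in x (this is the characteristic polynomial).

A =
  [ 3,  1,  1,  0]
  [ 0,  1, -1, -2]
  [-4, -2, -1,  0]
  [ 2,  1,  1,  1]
x^4 - 4*x^3 + 6*x^2 - 4*x + 1

Expanding det(x·I − A) (e.g. by cofactor expansion or by noting that A is similar to its Jordan form J, which has the same characteristic polynomial as A) gives
  χ_A(x) = x^4 - 4*x^3 + 6*x^2 - 4*x + 1
which factors as (x - 1)^4. The eigenvalues (with algebraic multiplicities) are λ = 1 with multiplicity 4.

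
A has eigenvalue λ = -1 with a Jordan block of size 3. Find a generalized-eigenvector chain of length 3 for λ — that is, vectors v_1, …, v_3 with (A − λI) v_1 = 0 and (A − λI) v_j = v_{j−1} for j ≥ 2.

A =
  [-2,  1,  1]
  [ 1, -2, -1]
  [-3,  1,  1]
A Jordan chain for λ = -1 of length 3:
v_1 = (-1, 1, -2)ᵀ
v_2 = (-1, 1, -3)ᵀ
v_3 = (1, 0, 0)ᵀ

Let N = A − (-1)·I. We want v_3 with N^3 v_3 = 0 but N^2 v_3 ≠ 0; then v_{j-1} := N · v_j for j = 3, …, 2.

Pick v_3 = (1, 0, 0)ᵀ.
Then v_2 = N · v_3 = (-1, 1, -3)ᵀ.
Then v_1 = N · v_2 = (-1, 1, -2)ᵀ.

Sanity check: (A − (-1)·I) v_1 = (0, 0, 0)ᵀ = 0. ✓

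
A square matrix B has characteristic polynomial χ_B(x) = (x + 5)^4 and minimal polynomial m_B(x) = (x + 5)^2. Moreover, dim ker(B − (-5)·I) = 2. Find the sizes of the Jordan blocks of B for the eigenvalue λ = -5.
Block sizes for λ = -5: [2, 2]

Step 1 — from the characteristic polynomial, algebraic multiplicity of λ = -5 is 4. From dim ker(B − (-5)·I) = 2, there are exactly 2 Jordan blocks for λ = -5.
Step 2 — from the minimal polynomial, the factor (x + 5)^2 tells us the largest block for λ = -5 has size 2.
Step 3 — with total size 4, 2 blocks, and largest block 2, the block sizes (in nonincreasing order) are [2, 2].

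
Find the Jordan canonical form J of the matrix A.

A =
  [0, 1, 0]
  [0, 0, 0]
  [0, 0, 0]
J_2(0) ⊕ J_1(0)

The characteristic polynomial is
  det(x·I − A) = x^3

Eigenvalues and multiplicities (the geometric multiplicity of λ is n − rank(A − λI), which equals the number of Jordan blocks for λ):
  λ = 0: algebraic multiplicity = 3, geometric multiplicity = 2

Determining the block sizes for each eigenvalue:
  λ = 0: 2 blocks summing to 3 forces exactly one block of size 2 and the rest size 1 → block sizes [2, 1]

Assembling the blocks gives a Jordan form
J =
  [0, 1, 0]
  [0, 0, 0]
  [0, 0, 0]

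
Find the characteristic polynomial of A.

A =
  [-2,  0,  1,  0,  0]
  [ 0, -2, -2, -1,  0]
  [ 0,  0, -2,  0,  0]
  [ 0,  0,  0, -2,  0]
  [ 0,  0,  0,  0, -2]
x^5 + 10*x^4 + 40*x^3 + 80*x^2 + 80*x + 32

Expanding det(x·I − A) (e.g. by cofactor expansion or by noting that A is similar to its Jordan form J, which has the same characteristic polynomial as A) gives
  χ_A(x) = x^5 + 10*x^4 + 40*x^3 + 80*x^2 + 80*x + 32
which factors as (x + 2)^5. The eigenvalues (with algebraic multiplicities) are λ = -2 with multiplicity 5.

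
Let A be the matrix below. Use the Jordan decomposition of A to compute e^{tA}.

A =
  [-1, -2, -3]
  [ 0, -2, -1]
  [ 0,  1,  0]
e^{tA} =
  [exp(-t), -t^2*exp(-t)/2 - 2*t*exp(-t), -t^2*exp(-t)/2 - 3*t*exp(-t)]
  [0, -t*exp(-t) + exp(-t), -t*exp(-t)]
  [0, t*exp(-t), t*exp(-t) + exp(-t)]

Strategy: write A = P · J · P⁻¹ where J is a Jordan canonical form, so e^{tA} = P · e^{tJ} · P⁻¹, and e^{tJ} can be computed block-by-block.

A has Jordan form
J =
  [-1,  1,  0]
  [ 0, -1,  1]
  [ 0,  0, -1]
(up to reordering of blocks).

Per-block formulas:
  For a 3×3 Jordan block J_3(-1): exp(t · J_3(-1)) = e^(-1t)·(I + t·N + (t^2/2)·N^2), where N is the 3×3 nilpotent shift.

After assembling e^{tJ} and conjugating by P, we get:

e^{tA} =
  [exp(-t), -t^2*exp(-t)/2 - 2*t*exp(-t), -t^2*exp(-t)/2 - 3*t*exp(-t)]
  [0, -t*exp(-t) + exp(-t), -t*exp(-t)]
  [0, t*exp(-t), t*exp(-t) + exp(-t)]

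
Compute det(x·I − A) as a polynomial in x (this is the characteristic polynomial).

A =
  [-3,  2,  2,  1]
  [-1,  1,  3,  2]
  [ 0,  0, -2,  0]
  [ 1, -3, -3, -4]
x^4 + 8*x^3 + 24*x^2 + 32*x + 16

Expanding det(x·I − A) (e.g. by cofactor expansion or by noting that A is similar to its Jordan form J, which has the same characteristic polynomial as A) gives
  χ_A(x) = x^4 + 8*x^3 + 24*x^2 + 32*x + 16
which factors as (x + 2)^4. The eigenvalues (with algebraic multiplicities) are λ = -2 with multiplicity 4.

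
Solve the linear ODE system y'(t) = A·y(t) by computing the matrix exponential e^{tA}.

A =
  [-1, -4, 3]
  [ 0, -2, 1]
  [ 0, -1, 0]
e^{tA} =
  [exp(-t), t^2*exp(-t)/2 - 4*t*exp(-t), -t^2*exp(-t)/2 + 3*t*exp(-t)]
  [0, -t*exp(-t) + exp(-t), t*exp(-t)]
  [0, -t*exp(-t), t*exp(-t) + exp(-t)]

Strategy: write A = P · J · P⁻¹ where J is a Jordan canonical form, so e^{tA} = P · e^{tJ} · P⁻¹, and e^{tJ} can be computed block-by-block.

A has Jordan form
J =
  [-1,  1,  0]
  [ 0, -1,  1]
  [ 0,  0, -1]
(up to reordering of blocks).

Per-block formulas:
  For a 3×3 Jordan block J_3(-1): exp(t · J_3(-1)) = e^(-1t)·(I + t·N + (t^2/2)·N^2), where N is the 3×3 nilpotent shift.

After assembling e^{tJ} and conjugating by P, we get:

e^{tA} =
  [exp(-t), t^2*exp(-t)/2 - 4*t*exp(-t), -t^2*exp(-t)/2 + 3*t*exp(-t)]
  [0, -t*exp(-t) + exp(-t), t*exp(-t)]
  [0, -t*exp(-t), t*exp(-t) + exp(-t)]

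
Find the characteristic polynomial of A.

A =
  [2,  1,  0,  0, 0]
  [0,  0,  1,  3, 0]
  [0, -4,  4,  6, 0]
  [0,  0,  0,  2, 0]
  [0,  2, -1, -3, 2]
x^5 - 10*x^4 + 40*x^3 - 80*x^2 + 80*x - 32

Expanding det(x·I − A) (e.g. by cofactor expansion or by noting that A is similar to its Jordan form J, which has the same characteristic polynomial as A) gives
  χ_A(x) = x^5 - 10*x^4 + 40*x^3 - 80*x^2 + 80*x - 32
which factors as (x - 2)^5. The eigenvalues (with algebraic multiplicities) are λ = 2 with multiplicity 5.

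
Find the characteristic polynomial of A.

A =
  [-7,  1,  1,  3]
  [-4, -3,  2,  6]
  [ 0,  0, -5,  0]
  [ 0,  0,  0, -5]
x^4 + 20*x^3 + 150*x^2 + 500*x + 625

Expanding det(x·I − A) (e.g. by cofactor expansion or by noting that A is similar to its Jordan form J, which has the same characteristic polynomial as A) gives
  χ_A(x) = x^4 + 20*x^3 + 150*x^2 + 500*x + 625
which factors as (x + 5)^4. The eigenvalues (with algebraic multiplicities) are λ = -5 with multiplicity 4.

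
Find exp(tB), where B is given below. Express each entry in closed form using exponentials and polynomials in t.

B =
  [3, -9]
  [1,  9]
e^{tB} =
  [-3*t*exp(6*t) + exp(6*t), -9*t*exp(6*t)]
  [t*exp(6*t), 3*t*exp(6*t) + exp(6*t)]

Strategy: write B = P · J · P⁻¹ where J is a Jordan canonical form, so e^{tB} = P · e^{tJ} · P⁻¹, and e^{tJ} can be computed block-by-block.

B has Jordan form
J =
  [6, 1]
  [0, 6]
(up to reordering of blocks).

Per-block formulas:
  For a 2×2 Jordan block J_2(6): exp(t · J_2(6)) = e^(6t)·(I + t·N), where N is the 2×2 nilpotent shift.

After assembling e^{tJ} and conjugating by P, we get:

e^{tB} =
  [-3*t*exp(6*t) + exp(6*t), -9*t*exp(6*t)]
  [t*exp(6*t), 3*t*exp(6*t) + exp(6*t)]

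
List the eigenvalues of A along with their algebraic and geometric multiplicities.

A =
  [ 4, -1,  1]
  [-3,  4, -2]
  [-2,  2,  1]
λ = 3: alg = 3, geom = 1

Step 1 — factor the characteristic polynomial to read off the algebraic multiplicities:
  χ_A(x) = (x - 3)^3

Step 2 — compute geometric multiplicities via the rank-nullity identity g(λ) = n − rank(A − λI):
  rank(A − (3)·I) = 2, so dim ker(A − (3)·I) = n − 2 = 1

Summary:
  λ = 3: algebraic multiplicity = 3, geometric multiplicity = 1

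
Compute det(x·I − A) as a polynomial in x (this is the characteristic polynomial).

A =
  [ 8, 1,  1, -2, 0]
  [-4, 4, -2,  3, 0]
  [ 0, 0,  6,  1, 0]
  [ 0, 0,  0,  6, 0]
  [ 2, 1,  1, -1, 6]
x^5 - 30*x^4 + 360*x^3 - 2160*x^2 + 6480*x - 7776

Expanding det(x·I − A) (e.g. by cofactor expansion or by noting that A is similar to its Jordan form J, which has the same characteristic polynomial as A) gives
  χ_A(x) = x^5 - 30*x^4 + 360*x^3 - 2160*x^2 + 6480*x - 7776
which factors as (x - 6)^5. The eigenvalues (with algebraic multiplicities) are λ = 6 with multiplicity 5.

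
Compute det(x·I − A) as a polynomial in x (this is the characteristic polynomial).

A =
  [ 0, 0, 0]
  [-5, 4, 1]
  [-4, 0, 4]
x^3 - 8*x^2 + 16*x

Expanding det(x·I − A) (e.g. by cofactor expansion or by noting that A is similar to its Jordan form J, which has the same characteristic polynomial as A) gives
  χ_A(x) = x^3 - 8*x^2 + 16*x
which factors as x*(x - 4)^2. The eigenvalues (with algebraic multiplicities) are λ = 0 with multiplicity 1, λ = 4 with multiplicity 2.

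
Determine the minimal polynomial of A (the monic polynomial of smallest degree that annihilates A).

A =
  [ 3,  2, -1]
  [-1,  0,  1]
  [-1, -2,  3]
x^2 - 4*x + 4

The characteristic polynomial is χ_A(x) = (x - 2)^3, so the eigenvalues are known. The minimal polynomial is
  m_A(x) = Π_λ (x − λ)^{k_λ}
where k_λ is the size of the *largest* Jordan block for λ (equivalently, the smallest k with (A − λI)^k v = 0 for every generalised eigenvector v of λ).

  λ = 2: largest Jordan block has size 2, contributing (x − 2)^2

So m_A(x) = (x - 2)^2 = x^2 - 4*x + 4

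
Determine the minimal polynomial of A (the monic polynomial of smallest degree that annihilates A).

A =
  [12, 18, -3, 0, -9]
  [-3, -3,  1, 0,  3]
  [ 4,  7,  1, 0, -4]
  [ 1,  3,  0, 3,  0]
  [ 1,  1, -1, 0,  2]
x^3 - 9*x^2 + 27*x - 27

The characteristic polynomial is χ_A(x) = (x - 3)^5, so the eigenvalues are known. The minimal polynomial is
  m_A(x) = Π_λ (x − λ)^{k_λ}
where k_λ is the size of the *largest* Jordan block for λ (equivalently, the smallest k with (A − λI)^k v = 0 for every generalised eigenvector v of λ).

  λ = 3: largest Jordan block has size 3, contributing (x − 3)^3

So m_A(x) = (x - 3)^3 = x^3 - 9*x^2 + 27*x - 27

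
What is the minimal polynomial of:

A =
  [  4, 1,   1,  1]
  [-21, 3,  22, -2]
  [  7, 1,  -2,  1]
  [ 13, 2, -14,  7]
x^4 - 12*x^3 + 30*x^2 + 100*x - 375

The characteristic polynomial is χ_A(x) = (x - 5)^3*(x + 3), so the eigenvalues are known. The minimal polynomial is
  m_A(x) = Π_λ (x − λ)^{k_λ}
where k_λ is the size of the *largest* Jordan block for λ (equivalently, the smallest k with (A − λI)^k v = 0 for every generalised eigenvector v of λ).

  λ = -3: largest Jordan block has size 1, contributing (x + 3)
  λ = 5: largest Jordan block has size 3, contributing (x − 5)^3

So m_A(x) = (x - 5)^3*(x + 3) = x^4 - 12*x^3 + 30*x^2 + 100*x - 375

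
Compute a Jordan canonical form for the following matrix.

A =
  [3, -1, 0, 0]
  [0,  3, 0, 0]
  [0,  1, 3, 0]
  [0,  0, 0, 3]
J_2(3) ⊕ J_1(3) ⊕ J_1(3)

The characteristic polynomial is
  det(x·I − A) = x^4 - 12*x^3 + 54*x^2 - 108*x + 81 = (x - 3)^4

Eigenvalues and multiplicities (the geometric multiplicity of λ is n − rank(A − λI), which equals the number of Jordan blocks for λ):
  λ = 3: algebraic multiplicity = 4, geometric multiplicity = 3

Determining the block sizes for each eigenvalue:
  λ = 3: 3 blocks summing to 4 forces exactly one block of size 2 and the rest size 1 → block sizes [2, 1, 1]

Assembling the blocks gives a Jordan form
J =
  [3, 1, 0, 0]
  [0, 3, 0, 0]
  [0, 0, 3, 0]
  [0, 0, 0, 3]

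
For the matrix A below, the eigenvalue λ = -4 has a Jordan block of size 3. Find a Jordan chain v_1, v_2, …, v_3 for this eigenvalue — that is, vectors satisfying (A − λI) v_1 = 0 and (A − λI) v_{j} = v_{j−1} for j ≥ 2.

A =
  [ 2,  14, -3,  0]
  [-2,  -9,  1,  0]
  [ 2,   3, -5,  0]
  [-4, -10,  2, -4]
A Jordan chain for λ = -4 of length 3:
v_1 = (2, 0, 4, 0)ᵀ
v_2 = (6, -2, 2, -4)ᵀ
v_3 = (1, 0, 0, 0)ᵀ

Let N = A − (-4)·I. We want v_3 with N^3 v_3 = 0 but N^2 v_3 ≠ 0; then v_{j-1} := N · v_j for j = 3, …, 2.

Pick v_3 = (1, 0, 0, 0)ᵀ.
Then v_2 = N · v_3 = (6, -2, 2, -4)ᵀ.
Then v_1 = N · v_2 = (2, 0, 4, 0)ᵀ.

Sanity check: (A − (-4)·I) v_1 = (0, 0, 0, 0)ᵀ = 0. ✓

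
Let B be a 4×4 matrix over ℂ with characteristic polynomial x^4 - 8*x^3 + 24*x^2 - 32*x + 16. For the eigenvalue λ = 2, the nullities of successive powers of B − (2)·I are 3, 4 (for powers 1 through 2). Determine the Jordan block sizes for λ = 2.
Block sizes for λ = 2: [2, 1, 1]

From the dimensions of kernels of powers, the number of Jordan blocks of size at least j is d_j − d_{j−1} where d_j = dim ker(N^j) (with d_0 = 0). Computing the differences gives [3, 1].
The number of blocks of size exactly k is (#blocks of size ≥ k) − (#blocks of size ≥ k + 1), so the partition is: 2 block(s) of size 1, 1 block(s) of size 2.
In nonincreasing order the block sizes are [2, 1, 1].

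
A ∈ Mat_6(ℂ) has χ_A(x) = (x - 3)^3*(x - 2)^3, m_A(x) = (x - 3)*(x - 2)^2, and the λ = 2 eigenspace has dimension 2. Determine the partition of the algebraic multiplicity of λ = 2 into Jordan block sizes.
Block sizes for λ = 2: [2, 1]

Step 1 — from the characteristic polynomial, algebraic multiplicity of λ = 2 is 3. From dim ker(A − (2)·I) = 2, there are exactly 2 Jordan blocks for λ = 2.
Step 2 — from the minimal polynomial, the factor (x − 2)^2 tells us the largest block for λ = 2 has size 2.
Step 3 — with total size 3, 2 blocks, and largest block 2, the block sizes (in nonincreasing order) are [2, 1].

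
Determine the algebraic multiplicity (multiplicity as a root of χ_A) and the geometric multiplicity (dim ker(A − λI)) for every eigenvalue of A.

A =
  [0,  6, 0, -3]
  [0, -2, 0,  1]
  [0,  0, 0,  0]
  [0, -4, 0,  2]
λ = 0: alg = 4, geom = 3

Step 1 — factor the characteristic polynomial to read off the algebraic multiplicities:
  χ_A(x) = x^4

Step 2 — compute geometric multiplicities via the rank-nullity identity g(λ) = n − rank(A − λI):
  rank(A − (0)·I) = 1, so dim ker(A − (0)·I) = n − 1 = 3

Summary:
  λ = 0: algebraic multiplicity = 4, geometric multiplicity = 3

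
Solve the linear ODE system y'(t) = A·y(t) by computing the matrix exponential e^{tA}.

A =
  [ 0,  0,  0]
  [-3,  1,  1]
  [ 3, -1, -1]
e^{tA} =
  [1, 0, 0]
  [-3*t, t + 1, t]
  [3*t, -t, 1 - t]

Strategy: write A = P · J · P⁻¹ where J is a Jordan canonical form, so e^{tA} = P · e^{tJ} · P⁻¹, and e^{tJ} can be computed block-by-block.

A has Jordan form
J =
  [0, 1, 0]
  [0, 0, 0]
  [0, 0, 0]
(up to reordering of blocks).

Per-block formulas:
  For a 1×1 block at λ = 0: exp(t · [0]) = [e^(0t)].
  For a 2×2 Jordan block J_2(0): exp(t · J_2(0)) = e^(0t)·(I + t·N), where N is the 2×2 nilpotent shift.

After assembling e^{tJ} and conjugating by P, we get:

e^{tA} =
  [1, 0, 0]
  [-3*t, t + 1, t]
  [3*t, -t, 1 - t]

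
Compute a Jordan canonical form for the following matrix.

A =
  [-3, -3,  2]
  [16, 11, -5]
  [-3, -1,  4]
J_3(4)

The characteristic polynomial is
  det(x·I − A) = x^3 - 12*x^2 + 48*x - 64 = (x - 4)^3

Eigenvalues and multiplicities (the geometric multiplicity of λ is n − rank(A − λI), which equals the number of Jordan blocks for λ):
  λ = 4: algebraic multiplicity = 3, geometric multiplicity = 1

Determining the block sizes for each eigenvalue:
  λ = 4: one block (gm = 1), so the single block has size am = 3 → block sizes [3]

Assembling the blocks gives a Jordan form
J =
  [4, 1, 0]
  [0, 4, 1]
  [0, 0, 4]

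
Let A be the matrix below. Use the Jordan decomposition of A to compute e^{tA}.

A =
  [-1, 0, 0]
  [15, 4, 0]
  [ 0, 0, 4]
e^{tA} =
  [exp(-t), 0, 0]
  [3*exp(4*t) - 3*exp(-t), exp(4*t), 0]
  [0, 0, exp(4*t)]

Strategy: write A = P · J · P⁻¹ where J is a Jordan canonical form, so e^{tA} = P · e^{tJ} · P⁻¹, and e^{tJ} can be computed block-by-block.

A has Jordan form
J =
  [-1, 0, 0]
  [ 0, 4, 0]
  [ 0, 0, 4]
(up to reordering of blocks).

Per-block formulas:
  For a 1×1 block at λ = -1: exp(t · [-1]) = [e^(-1t)].
  For a 1×1 block at λ = 4: exp(t · [4]) = [e^(4t)].

After assembling e^{tJ} and conjugating by P, we get:

e^{tA} =
  [exp(-t), 0, 0]
  [3*exp(4*t) - 3*exp(-t), exp(4*t), 0]
  [0, 0, exp(4*t)]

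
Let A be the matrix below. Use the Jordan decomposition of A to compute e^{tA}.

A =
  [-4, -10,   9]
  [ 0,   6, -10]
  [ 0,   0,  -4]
e^{tA} =
  [exp(-4*t), -exp(6*t) + exp(-4*t), -t*exp(-4*t) + exp(6*t) - exp(-4*t)]
  [0, exp(6*t), -exp(6*t) + exp(-4*t)]
  [0, 0, exp(-4*t)]

Strategy: write A = P · J · P⁻¹ where J is a Jordan canonical form, so e^{tA} = P · e^{tJ} · P⁻¹, and e^{tJ} can be computed block-by-block.

A has Jordan form
J =
  [-4,  1, 0]
  [ 0, -4, 0]
  [ 0,  0, 6]
(up to reordering of blocks).

Per-block formulas:
  For a 1×1 block at λ = 6: exp(t · [6]) = [e^(6t)].
  For a 2×2 Jordan block J_2(-4): exp(t · J_2(-4)) = e^(-4t)·(I + t·N), where N is the 2×2 nilpotent shift.

After assembling e^{tJ} and conjugating by P, we get:

e^{tA} =
  [exp(-4*t), -exp(6*t) + exp(-4*t), -t*exp(-4*t) + exp(6*t) - exp(-4*t)]
  [0, exp(6*t), -exp(6*t) + exp(-4*t)]
  [0, 0, exp(-4*t)]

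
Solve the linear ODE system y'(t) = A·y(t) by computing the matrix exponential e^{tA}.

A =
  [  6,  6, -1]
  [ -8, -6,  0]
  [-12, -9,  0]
e^{tA} =
  [6*t + 1, 9*t^2/2 + 6*t, -3*t^2 - t]
  [-8*t, -6*t^2 - 6*t + 1, 4*t^2]
  [-12*t, -9*t^2 - 9*t, 6*t^2 + 1]

Strategy: write A = P · J · P⁻¹ where J is a Jordan canonical form, so e^{tA} = P · e^{tJ} · P⁻¹, and e^{tJ} can be computed block-by-block.

A has Jordan form
J =
  [0, 1, 0]
  [0, 0, 1]
  [0, 0, 0]
(up to reordering of blocks).

Per-block formulas:
  For a 3×3 Jordan block J_3(0): exp(t · J_3(0)) = e^(0t)·(I + t·N + (t^2/2)·N^2), where N is the 3×3 nilpotent shift.

After assembling e^{tJ} and conjugating by P, we get:

e^{tA} =
  [6*t + 1, 9*t^2/2 + 6*t, -3*t^2 - t]
  [-8*t, -6*t^2 - 6*t + 1, 4*t^2]
  [-12*t, -9*t^2 - 9*t, 6*t^2 + 1]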